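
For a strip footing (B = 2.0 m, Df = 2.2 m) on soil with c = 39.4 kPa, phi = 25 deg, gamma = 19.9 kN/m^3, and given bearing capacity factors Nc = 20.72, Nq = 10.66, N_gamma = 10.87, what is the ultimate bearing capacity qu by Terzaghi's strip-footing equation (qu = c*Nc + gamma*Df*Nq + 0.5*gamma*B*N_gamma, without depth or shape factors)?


Compute qu = c*Nc + gamma*Df*Nq + 0.5*gamma*B*N_gamma
Term 1: 39.4 * 20.72 = 816.368
Term 2: 19.9 * 2.2 * 10.66 = 466.6948
Term 3: 0.5 * 19.9 * 2.0 * 10.87 = 216.313
qu = 816.368 + 466.6948 + 216.313
qu = 1499.38 kPa


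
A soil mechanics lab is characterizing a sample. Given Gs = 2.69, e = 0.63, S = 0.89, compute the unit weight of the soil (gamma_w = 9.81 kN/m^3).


Using gamma = gamma_w * (Gs + S*e) / (1 + e)
Numerator: Gs + S*e = 2.69 + 0.89*0.63 = 3.2507
Denominator: 1 + e = 1 + 0.63 = 1.63
gamma = 9.81 * 3.2507 / 1.63
gamma = 19.564 kN/m^3


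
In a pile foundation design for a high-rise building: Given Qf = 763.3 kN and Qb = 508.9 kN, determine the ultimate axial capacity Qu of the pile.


Using Qu = Qf + Qb
Qu = 763.3 + 508.9
Qu = 1272.2 kN


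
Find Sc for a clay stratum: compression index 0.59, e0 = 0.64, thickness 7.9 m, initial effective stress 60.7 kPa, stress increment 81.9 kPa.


Result: 1.0542 m

Derivation:
Using Sc = Cc * H / (1 + e0) * log10((sigma0 + delta_sigma) / sigma0)
Stress ratio = (60.7 + 81.9) / 60.7 = 2.34926
log10(2.34926) = 0.370931
Cc * H / (1 + e0) = 0.59 * 7.9 / (1 + 0.64) = 2.84207
Sc = 2.84207 * 0.370931
Sc = 1.0542 m


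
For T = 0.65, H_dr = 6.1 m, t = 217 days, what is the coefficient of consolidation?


Result: 0.11146 m^2/day

Derivation:
Using cv = T * H_dr^2 / t
H_dr^2 = 6.1^2 = 37.21
cv = 0.65 * 37.21 / 217
cv = 0.11146 m^2/day


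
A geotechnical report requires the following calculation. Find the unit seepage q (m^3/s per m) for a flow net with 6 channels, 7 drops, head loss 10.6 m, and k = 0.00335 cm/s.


Convert k to m/s for unit consistency with H:
k = 0.00335 cm/s = 0.00335 / 100 m/s = 3.35e-05 m/s
Using q = k * H * Nf / Nd
Nf / Nd = 6 / 7 = 0.8571
q = 3.35e-05 * 10.6 * 0.8571
q = 0.0003044 m^3/s per m


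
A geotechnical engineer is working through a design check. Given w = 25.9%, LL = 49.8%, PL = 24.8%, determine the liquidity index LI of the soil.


First compute the plasticity index:
PI = LL - PL = 49.8 - 24.8 = 25.0
Then compute the liquidity index:
LI = (w - PL) / PI
LI = (25.9 - 24.8) / 25.0
LI = 0.044


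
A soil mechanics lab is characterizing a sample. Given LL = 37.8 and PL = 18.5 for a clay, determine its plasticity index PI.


Using PI = LL - PL
PI = 37.8 - 18.5
PI = 19.3


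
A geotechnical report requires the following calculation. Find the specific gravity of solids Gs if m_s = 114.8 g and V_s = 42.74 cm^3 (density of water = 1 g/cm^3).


Result: 2.686

Derivation:
Using Gs = m_s / (V_s * rho_w)
Since rho_w = 1 g/cm^3:
Gs = 114.8 / 42.74
Gs = 2.686


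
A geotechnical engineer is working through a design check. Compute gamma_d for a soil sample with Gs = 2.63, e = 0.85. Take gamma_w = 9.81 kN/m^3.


Using gamma_d = Gs * gamma_w / (1 + e)
gamma_d = 2.63 * 9.81 / (1 + 0.85)
gamma_d = 2.63 * 9.81 / 1.85
gamma_d = 13.946 kN/m^3


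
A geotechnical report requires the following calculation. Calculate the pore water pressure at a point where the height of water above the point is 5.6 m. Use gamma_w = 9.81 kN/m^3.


Using u = gamma_w * h_w
u = 9.81 * 5.6
u = 54.94 kPa


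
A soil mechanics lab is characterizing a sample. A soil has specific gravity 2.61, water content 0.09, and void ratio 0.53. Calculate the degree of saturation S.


Result: 0.4432

Derivation:
Using S = Gs * w / e
S = 2.61 * 0.09 / 0.53
S = 0.4432


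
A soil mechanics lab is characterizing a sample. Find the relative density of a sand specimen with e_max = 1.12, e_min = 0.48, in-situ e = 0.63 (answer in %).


Using Dr = (e_max - e) / (e_max - e_min) * 100
e_max - e = 1.12 - 0.63 = 0.49
e_max - e_min = 1.12 - 0.48 = 0.64
Dr = 0.49 / 0.64 * 100
Dr = 76.56 %


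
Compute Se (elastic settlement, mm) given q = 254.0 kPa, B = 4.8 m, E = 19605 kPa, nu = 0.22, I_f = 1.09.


Result: 64.504 mm

Derivation:
Using Se = q * B * (1 - nu^2) * I_f / E
1 - nu^2 = 1 - 0.22^2 = 0.9516
Se = 254.0 * 4.8 * 0.9516 * 1.09 / 19605
Se = 0.064504 m
Convert to mm: Se = 0.064504 * 1000 = 64.504 mm


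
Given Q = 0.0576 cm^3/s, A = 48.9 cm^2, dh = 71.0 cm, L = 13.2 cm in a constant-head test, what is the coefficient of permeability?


Compute hydraulic gradient:
i = dh / L = 71.0 / 13.2 = 5.37879
Then apply Darcy's law:
k = Q / (A * i)
k = 0.0576 / (48.9 * 5.37879)
k = 0.0576 / 263.023
k = 0.000219 cm/s


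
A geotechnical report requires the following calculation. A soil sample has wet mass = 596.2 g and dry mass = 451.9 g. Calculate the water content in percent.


Result: 31.93 %

Derivation:
Using w = (m_wet - m_dry) / m_dry * 100
m_wet - m_dry = 596.2 - 451.9 = 144.3 g
w = 144.3 / 451.9 * 100
w = 31.93 %


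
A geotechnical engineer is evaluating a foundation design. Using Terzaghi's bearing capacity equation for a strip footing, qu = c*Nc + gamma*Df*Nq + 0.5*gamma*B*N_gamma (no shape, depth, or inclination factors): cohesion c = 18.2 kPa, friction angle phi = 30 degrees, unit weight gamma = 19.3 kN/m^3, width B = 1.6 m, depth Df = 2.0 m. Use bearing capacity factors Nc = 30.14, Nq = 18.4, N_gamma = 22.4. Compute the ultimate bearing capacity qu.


Compute qu = c*Nc + gamma*Df*Nq + 0.5*gamma*B*N_gamma
Term 1: 18.2 * 30.14 = 548.548
Term 2: 19.3 * 2.0 * 18.4 = 710.24
Term 3: 0.5 * 19.3 * 1.6 * 22.4 = 345.856
qu = 548.548 + 710.24 + 345.856
qu = 1604.64 kPa


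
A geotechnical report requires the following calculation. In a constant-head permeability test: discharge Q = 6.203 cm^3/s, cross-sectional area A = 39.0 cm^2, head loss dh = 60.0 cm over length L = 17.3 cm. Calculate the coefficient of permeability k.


Compute hydraulic gradient:
i = dh / L = 60.0 / 17.3 = 3.46821
Then apply Darcy's law:
k = Q / (A * i)
k = 6.203 / (39.0 * 3.46821)
k = 6.203 / 135.26
k = 0.04586 cm/s


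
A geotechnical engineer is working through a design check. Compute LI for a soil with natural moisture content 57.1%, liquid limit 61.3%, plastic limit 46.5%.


Result: 0.716

Derivation:
First compute the plasticity index:
PI = LL - PL = 61.3 - 46.5 = 14.8
Then compute the liquidity index:
LI = (w - PL) / PI
LI = (57.1 - 46.5) / 14.8
LI = 0.716


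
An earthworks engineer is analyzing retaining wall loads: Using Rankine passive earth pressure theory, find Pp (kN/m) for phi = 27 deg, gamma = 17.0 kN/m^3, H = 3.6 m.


Compute passive earth pressure coefficient:
Kp = tan^2(45 + phi/2) = tan^2(58.5) = 2.66294
Compute passive force:
Pp = 0.5 * Kp * gamma * H^2
Pp = 0.5 * 2.66294 * 17.0 * 3.6^2
Pp = 293.35 kN/m


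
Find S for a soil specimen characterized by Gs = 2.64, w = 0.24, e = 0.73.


Using S = Gs * w / e
S = 2.64 * 0.24 / 0.73
S = 0.8679


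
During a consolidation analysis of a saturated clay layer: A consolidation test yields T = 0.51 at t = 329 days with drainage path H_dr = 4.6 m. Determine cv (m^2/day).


Using cv = T * H_dr^2 / t
H_dr^2 = 4.6^2 = 21.16
cv = 0.51 * 21.16 / 329
cv = 0.0328 m^2/day


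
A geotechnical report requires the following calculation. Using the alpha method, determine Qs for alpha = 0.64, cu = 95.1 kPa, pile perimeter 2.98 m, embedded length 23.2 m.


Result: 4207.89 kN

Derivation:
Using Qs = alpha * cu * perimeter * L
Qs = 0.64 * 95.1 * 2.98 * 23.2
Qs = 4207.89 kN


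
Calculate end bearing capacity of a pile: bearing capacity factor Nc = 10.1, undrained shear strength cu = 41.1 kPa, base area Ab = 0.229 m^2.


Using Qb = Nc * cu * Ab
Qb = 10.1 * 41.1 * 0.229
Qb = 95.06 kN


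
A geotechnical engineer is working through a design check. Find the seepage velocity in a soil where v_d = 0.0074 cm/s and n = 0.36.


Using v_s = v_d / n
v_s = 0.0074 / 0.36
v_s = 0.02056 cm/s


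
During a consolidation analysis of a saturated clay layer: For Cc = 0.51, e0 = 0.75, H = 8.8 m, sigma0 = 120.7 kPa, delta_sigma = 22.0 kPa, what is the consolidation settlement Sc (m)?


Using Sc = Cc * H / (1 + e0) * log10((sigma0 + delta_sigma) / sigma0)
Stress ratio = (120.7 + 22.0) / 120.7 = 1.18227
log10(1.18227) = 0.0727167
Cc * H / (1 + e0) = 0.51 * 8.8 / (1 + 0.75) = 2.56457
Sc = 2.56457 * 0.0727167
Sc = 0.1865 m


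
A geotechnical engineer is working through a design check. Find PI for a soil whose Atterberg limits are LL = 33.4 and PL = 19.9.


Using PI = LL - PL
PI = 33.4 - 19.9
PI = 13.5


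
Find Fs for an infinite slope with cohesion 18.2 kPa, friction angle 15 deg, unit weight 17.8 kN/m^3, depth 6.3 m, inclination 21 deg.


Using Fs = c / (gamma*H*sin(beta)*cos(beta)) + tan(phi)/tan(beta)
Cohesion contribution = 18.2 / (17.8*6.3*sin(21)*cos(21))
Cohesion contribution = 0.485099
Friction contribution = tan(15)/tan(21) = 0.698032
Fs = 0.485099 + 0.698032
Fs = 1.183


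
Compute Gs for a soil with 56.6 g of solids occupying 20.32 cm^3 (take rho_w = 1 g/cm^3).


Result: 2.785

Derivation:
Using Gs = m_s / (V_s * rho_w)
Since rho_w = 1 g/cm^3:
Gs = 56.6 / 20.32
Gs = 2.785


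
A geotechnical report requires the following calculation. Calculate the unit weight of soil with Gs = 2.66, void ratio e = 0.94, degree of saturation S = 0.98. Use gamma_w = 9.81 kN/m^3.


Using gamma = gamma_w * (Gs + S*e) / (1 + e)
Numerator: Gs + S*e = 2.66 + 0.98*0.94 = 3.5812
Denominator: 1 + e = 1 + 0.94 = 1.94
gamma = 9.81 * 3.5812 / 1.94
gamma = 18.109 kN/m^3


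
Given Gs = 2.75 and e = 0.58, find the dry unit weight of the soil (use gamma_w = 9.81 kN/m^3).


Using gamma_d = Gs * gamma_w / (1 + e)
gamma_d = 2.75 * 9.81 / (1 + 0.58)
gamma_d = 2.75 * 9.81 / 1.58
gamma_d = 17.074 kN/m^3


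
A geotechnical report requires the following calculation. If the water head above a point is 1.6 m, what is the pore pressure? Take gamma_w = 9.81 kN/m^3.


Using u = gamma_w * h_w
u = 9.81 * 1.6
u = 15.7 kPa


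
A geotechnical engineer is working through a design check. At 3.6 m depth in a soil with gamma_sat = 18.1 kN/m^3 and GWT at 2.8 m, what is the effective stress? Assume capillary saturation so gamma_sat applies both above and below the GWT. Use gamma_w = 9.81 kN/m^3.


Total stress = gamma_sat * depth
sigma = 18.1 * 3.6 = 65.16 kPa
Pore water pressure u = gamma_w * (depth - d_wt)
u = 9.81 * (3.6 - 2.8) = 7.848 kPa
Effective stress = sigma - u
sigma' = 65.16 - 7.848 = 57.31 kPa


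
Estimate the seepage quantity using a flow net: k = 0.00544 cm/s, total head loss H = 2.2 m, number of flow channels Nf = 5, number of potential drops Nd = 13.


Result: 4.603e-05 m^3/s per m

Derivation:
Convert k to m/s for unit consistency with H:
k = 0.00544 cm/s = 0.00544 / 100 m/s = 5.44e-05 m/s
Using q = k * H * Nf / Nd
Nf / Nd = 5 / 13 = 0.3846
q = 5.44e-05 * 2.2 * 0.3846
q = 4.603e-05 m^3/s per m


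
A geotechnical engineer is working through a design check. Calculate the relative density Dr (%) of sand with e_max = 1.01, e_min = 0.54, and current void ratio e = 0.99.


Using Dr = (e_max - e) / (e_max - e_min) * 100
e_max - e = 1.01 - 0.99 = 0.02
e_max - e_min = 1.01 - 0.54 = 0.47
Dr = 0.02 / 0.47 * 100
Dr = 4.26 %


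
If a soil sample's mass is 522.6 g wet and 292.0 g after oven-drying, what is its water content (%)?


Using w = (m_wet - m_dry) / m_dry * 100
m_wet - m_dry = 522.6 - 292.0 = 230.6 g
w = 230.6 / 292.0 * 100
w = 78.97 %


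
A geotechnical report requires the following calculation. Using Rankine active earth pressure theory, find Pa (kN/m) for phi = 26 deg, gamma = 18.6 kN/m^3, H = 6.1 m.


Result: 135.12 kN/m

Derivation:
Compute active earth pressure coefficient:
Ka = tan^2(45 - phi/2) = tan^2(32.0) = 0.390462
Compute active force:
Pa = 0.5 * Ka * gamma * H^2
Pa = 0.5 * 0.390462 * 18.6 * 6.1^2
Pa = 135.12 kN/m


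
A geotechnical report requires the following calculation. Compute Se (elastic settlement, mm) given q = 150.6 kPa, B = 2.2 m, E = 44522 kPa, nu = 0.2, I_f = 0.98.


Using Se = q * B * (1 - nu^2) * I_f / E
1 - nu^2 = 1 - 0.2^2 = 0.96
Se = 150.6 * 2.2 * 0.96 * 0.98 / 44522
Se = 0.007001 m
Convert to mm: Se = 0.007001 * 1000 = 7.001 mm


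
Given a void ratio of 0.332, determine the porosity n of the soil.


Using the relation n = e / (1 + e)
n = 0.332 / (1 + 0.332)
n = 0.332 / 1.332
n = 0.2492


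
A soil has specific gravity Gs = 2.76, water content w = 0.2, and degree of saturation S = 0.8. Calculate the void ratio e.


Result: 0.69

Derivation:
Using the relation e = Gs * w / S
e = 2.76 * 0.2 / 0.8
e = 0.69


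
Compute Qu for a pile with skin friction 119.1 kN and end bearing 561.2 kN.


Using Qu = Qf + Qb
Qu = 119.1 + 561.2
Qu = 680.3 kN


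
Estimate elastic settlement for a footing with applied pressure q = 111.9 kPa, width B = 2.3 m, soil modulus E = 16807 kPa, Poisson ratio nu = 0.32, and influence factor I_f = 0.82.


Result: 11.271 mm

Derivation:
Using Se = q * B * (1 - nu^2) * I_f / E
1 - nu^2 = 1 - 0.32^2 = 0.8976
Se = 111.9 * 2.3 * 0.8976 * 0.82 / 16807
Se = 0.011271 m
Convert to mm: Se = 0.011271 * 1000 = 11.271 mm


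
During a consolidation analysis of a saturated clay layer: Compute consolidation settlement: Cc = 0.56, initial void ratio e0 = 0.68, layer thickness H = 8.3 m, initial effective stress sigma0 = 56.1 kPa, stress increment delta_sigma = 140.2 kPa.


Using Sc = Cc * H / (1 + e0) * log10((sigma0 + delta_sigma) / sigma0)
Stress ratio = (56.1 + 140.2) / 56.1 = 3.49911
log10(3.49911) = 0.543957
Cc * H / (1 + e0) = 0.56 * 8.3 / (1 + 0.68) = 2.76667
Sc = 2.76667 * 0.543957
Sc = 1.5049 m


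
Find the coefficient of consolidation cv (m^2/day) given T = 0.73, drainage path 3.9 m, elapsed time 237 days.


Using cv = T * H_dr^2 / t
H_dr^2 = 3.9^2 = 15.21
cv = 0.73 * 15.21 / 237
cv = 0.04685 m^2/day


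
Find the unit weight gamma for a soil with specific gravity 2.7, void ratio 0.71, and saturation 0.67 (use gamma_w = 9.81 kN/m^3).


Using gamma = gamma_w * (Gs + S*e) / (1 + e)
Numerator: Gs + S*e = 2.7 + 0.67*0.71 = 3.1757
Denominator: 1 + e = 1 + 0.71 = 1.71
gamma = 9.81 * 3.1757 / 1.71
gamma = 18.218 kN/m^3


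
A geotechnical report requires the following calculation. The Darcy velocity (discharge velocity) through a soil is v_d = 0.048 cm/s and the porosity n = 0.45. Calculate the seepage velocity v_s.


Result: 0.10667 cm/s

Derivation:
Using v_s = v_d / n
v_s = 0.048 / 0.45
v_s = 0.10667 cm/s


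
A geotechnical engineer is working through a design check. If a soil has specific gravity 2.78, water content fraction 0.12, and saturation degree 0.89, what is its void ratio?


Using the relation e = Gs * w / S
e = 2.78 * 0.12 / 0.89
e = 0.3748


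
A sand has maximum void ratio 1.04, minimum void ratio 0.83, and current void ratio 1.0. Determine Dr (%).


Result: 19.05 %

Derivation:
Using Dr = (e_max - e) / (e_max - e_min) * 100
e_max - e = 1.04 - 1.0 = 0.04
e_max - e_min = 1.04 - 0.83 = 0.21
Dr = 0.04 / 0.21 * 100
Dr = 19.05 %


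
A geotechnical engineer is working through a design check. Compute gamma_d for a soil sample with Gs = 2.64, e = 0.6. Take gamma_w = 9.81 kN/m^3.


Using gamma_d = Gs * gamma_w / (1 + e)
gamma_d = 2.64 * 9.81 / (1 + 0.6)
gamma_d = 2.64 * 9.81 / 1.6
gamma_d = 16.186 kN/m^3


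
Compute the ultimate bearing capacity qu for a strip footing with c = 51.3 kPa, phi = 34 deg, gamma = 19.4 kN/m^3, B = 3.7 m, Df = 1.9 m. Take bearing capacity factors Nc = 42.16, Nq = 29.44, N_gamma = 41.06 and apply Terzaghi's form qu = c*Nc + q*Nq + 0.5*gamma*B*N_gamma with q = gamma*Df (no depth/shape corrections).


Compute qu = c*Nc + gamma*Df*Nq + 0.5*gamma*B*N_gamma
Term 1: 51.3 * 42.16 = 2162.808
Term 2: 19.4 * 1.9 * 29.44 = 1085.1584
Term 3: 0.5 * 19.4 * 3.7 * 41.06 = 1473.6434
qu = 2162.808 + 1085.1584 + 1473.6434
qu = 4721.61 kPa


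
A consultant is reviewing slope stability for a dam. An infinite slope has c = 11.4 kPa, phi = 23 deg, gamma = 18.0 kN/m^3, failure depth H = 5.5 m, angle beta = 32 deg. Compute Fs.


Using Fs = c / (gamma*H*sin(beta)*cos(beta)) + tan(phi)/tan(beta)
Cohesion contribution = 11.4 / (18.0*5.5*sin(32)*cos(32))
Cohesion contribution = 0.256236
Friction contribution = tan(23)/tan(32) = 0.679302
Fs = 0.256236 + 0.679302
Fs = 0.936


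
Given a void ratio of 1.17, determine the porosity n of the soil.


Using the relation n = e / (1 + e)
n = 1.17 / (1 + 1.17)
n = 1.17 / 2.17
n = 0.5392


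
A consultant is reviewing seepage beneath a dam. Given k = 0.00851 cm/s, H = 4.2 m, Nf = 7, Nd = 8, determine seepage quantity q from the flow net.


Convert k to m/s for unit consistency with H:
k = 0.00851 cm/s = 0.00851 / 100 m/s = 8.51e-05 m/s
Using q = k * H * Nf / Nd
Nf / Nd = 7 / 8 = 0.875
q = 8.51e-05 * 4.2 * 0.875
q = 0.0003127 m^3/s per m


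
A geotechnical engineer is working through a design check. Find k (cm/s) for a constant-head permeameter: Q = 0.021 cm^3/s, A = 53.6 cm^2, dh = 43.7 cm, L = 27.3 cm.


Compute hydraulic gradient:
i = dh / L = 43.7 / 27.3 = 1.60073
Then apply Darcy's law:
k = Q / (A * i)
k = 0.021 / (53.6 * 1.60073)
k = 0.021 / 85.7993
k = 0.000245 cm/s


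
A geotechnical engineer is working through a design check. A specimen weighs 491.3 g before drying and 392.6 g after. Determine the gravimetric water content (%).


Using w = (m_wet - m_dry) / m_dry * 100
m_wet - m_dry = 491.3 - 392.6 = 98.7 g
w = 98.7 / 392.6 * 100
w = 25.14 %


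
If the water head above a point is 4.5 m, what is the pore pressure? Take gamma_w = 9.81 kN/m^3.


Result: 44.15 kPa

Derivation:
Using u = gamma_w * h_w
u = 9.81 * 4.5
u = 44.15 kPa


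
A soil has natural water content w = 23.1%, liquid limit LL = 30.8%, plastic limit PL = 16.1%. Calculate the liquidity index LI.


First compute the plasticity index:
PI = LL - PL = 30.8 - 16.1 = 14.7
Then compute the liquidity index:
LI = (w - PL) / PI
LI = (23.1 - 16.1) / 14.7
LI = 0.476


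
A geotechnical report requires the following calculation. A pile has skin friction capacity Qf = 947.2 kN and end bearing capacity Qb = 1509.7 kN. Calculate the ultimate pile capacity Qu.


Using Qu = Qf + Qb
Qu = 947.2 + 1509.7
Qu = 2456.9 kN


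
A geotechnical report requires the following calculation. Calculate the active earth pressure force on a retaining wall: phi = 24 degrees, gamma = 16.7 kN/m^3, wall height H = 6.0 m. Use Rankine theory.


Compute active earth pressure coefficient:
Ka = tan^2(45 - phi/2) = tan^2(33.0) = 0.42173
Compute active force:
Pa = 0.5 * Ka * gamma * H^2
Pa = 0.5 * 0.42173 * 16.7 * 6.0^2
Pa = 126.77 kN/m


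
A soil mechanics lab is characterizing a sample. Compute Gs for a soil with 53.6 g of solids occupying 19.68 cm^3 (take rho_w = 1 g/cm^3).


Result: 2.724

Derivation:
Using Gs = m_s / (V_s * rho_w)
Since rho_w = 1 g/cm^3:
Gs = 53.6 / 19.68
Gs = 2.724


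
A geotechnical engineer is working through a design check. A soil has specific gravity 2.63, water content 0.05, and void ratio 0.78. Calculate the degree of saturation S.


Using S = Gs * w / e
S = 2.63 * 0.05 / 0.78
S = 0.1686


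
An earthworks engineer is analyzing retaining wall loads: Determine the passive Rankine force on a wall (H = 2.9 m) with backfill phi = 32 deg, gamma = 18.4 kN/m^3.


Compute passive earth pressure coefficient:
Kp = tan^2(45 + phi/2) = tan^2(61.0) = 3.254588
Compute passive force:
Pp = 0.5 * Kp * gamma * H^2
Pp = 0.5 * 3.254588 * 18.4 * 2.9^2
Pp = 251.81 kN/m


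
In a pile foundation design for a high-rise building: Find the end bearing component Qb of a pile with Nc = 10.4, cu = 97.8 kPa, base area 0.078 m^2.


Using Qb = Nc * cu * Ab
Qb = 10.4 * 97.8 * 0.078
Qb = 79.34 kN


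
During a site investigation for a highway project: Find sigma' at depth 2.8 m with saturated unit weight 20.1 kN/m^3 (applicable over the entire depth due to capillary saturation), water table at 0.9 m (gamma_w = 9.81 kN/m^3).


Result: 37.64 kPa

Derivation:
Total stress = gamma_sat * depth
sigma = 20.1 * 2.8 = 56.28 kPa
Pore water pressure u = gamma_w * (depth - d_wt)
u = 9.81 * (2.8 - 0.9) = 18.639 kPa
Effective stress = sigma - u
sigma' = 56.28 - 18.639 = 37.64 kPa


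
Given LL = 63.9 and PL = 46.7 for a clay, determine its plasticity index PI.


Using PI = LL - PL
PI = 63.9 - 46.7
PI = 17.2


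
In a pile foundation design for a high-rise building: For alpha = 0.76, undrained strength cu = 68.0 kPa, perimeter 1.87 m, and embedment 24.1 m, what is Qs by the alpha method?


Result: 2329.06 kN

Derivation:
Using Qs = alpha * cu * perimeter * L
Qs = 0.76 * 68.0 * 1.87 * 24.1
Qs = 2329.06 kN


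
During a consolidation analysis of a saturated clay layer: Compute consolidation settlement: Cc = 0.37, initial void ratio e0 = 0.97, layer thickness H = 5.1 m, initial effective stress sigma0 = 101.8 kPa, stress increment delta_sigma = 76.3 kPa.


Using Sc = Cc * H / (1 + e0) * log10((sigma0 + delta_sigma) / sigma0)
Stress ratio = (101.8 + 76.3) / 101.8 = 1.74951
log10(1.74951) = 0.242916
Cc * H / (1 + e0) = 0.37 * 5.1 / (1 + 0.97) = 0.957868
Sc = 0.957868 * 0.242916
Sc = 0.2327 m


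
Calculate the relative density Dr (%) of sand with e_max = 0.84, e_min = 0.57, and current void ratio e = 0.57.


Using Dr = (e_max - e) / (e_max - e_min) * 100
e_max - e = 0.84 - 0.57 = 0.27
e_max - e_min = 0.84 - 0.57 = 0.27
Dr = 0.27 / 0.27 * 100
Dr = 100.0 %


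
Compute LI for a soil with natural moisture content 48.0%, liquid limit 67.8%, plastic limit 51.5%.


First compute the plasticity index:
PI = LL - PL = 67.8 - 51.5 = 16.3
Then compute the liquidity index:
LI = (w - PL) / PI
LI = (48.0 - 51.5) / 16.3
LI = -0.215


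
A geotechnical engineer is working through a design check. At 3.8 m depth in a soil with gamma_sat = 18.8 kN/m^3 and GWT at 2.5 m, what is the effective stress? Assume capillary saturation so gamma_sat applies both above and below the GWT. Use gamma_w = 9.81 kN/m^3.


Total stress = gamma_sat * depth
sigma = 18.8 * 3.8 = 71.44 kPa
Pore water pressure u = gamma_w * (depth - d_wt)
u = 9.81 * (3.8 - 2.5) = 12.753 kPa
Effective stress = sigma - u
sigma' = 71.44 - 12.753 = 58.69 kPa


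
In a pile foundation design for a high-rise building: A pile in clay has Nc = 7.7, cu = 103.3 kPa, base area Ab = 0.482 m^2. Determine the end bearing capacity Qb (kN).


Using Qb = Nc * cu * Ab
Qb = 7.7 * 103.3 * 0.482
Qb = 383.39 kN


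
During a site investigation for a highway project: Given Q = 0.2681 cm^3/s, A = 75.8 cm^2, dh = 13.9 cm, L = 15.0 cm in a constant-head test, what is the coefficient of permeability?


Compute hydraulic gradient:
i = dh / L = 13.9 / 15.0 = 0.926667
Then apply Darcy's law:
k = Q / (A * i)
k = 0.2681 / (75.8 * 0.926667)
k = 0.2681 / 70.2413
k = 0.003817 cm/s


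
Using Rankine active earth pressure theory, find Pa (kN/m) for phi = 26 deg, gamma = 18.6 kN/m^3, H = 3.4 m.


Result: 41.98 kN/m

Derivation:
Compute active earth pressure coefficient:
Ka = tan^2(45 - phi/2) = tan^2(32.0) = 0.390462
Compute active force:
Pa = 0.5 * Ka * gamma * H^2
Pa = 0.5 * 0.390462 * 18.6 * 3.4^2
Pa = 41.98 kN/m


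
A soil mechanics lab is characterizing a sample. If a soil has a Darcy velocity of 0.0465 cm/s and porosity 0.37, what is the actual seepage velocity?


Using v_s = v_d / n
v_s = 0.0465 / 0.37
v_s = 0.12568 cm/s


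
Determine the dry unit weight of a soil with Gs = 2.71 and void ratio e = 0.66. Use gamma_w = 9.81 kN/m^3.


Using gamma_d = Gs * gamma_w / (1 + e)
gamma_d = 2.71 * 9.81 / (1 + 0.66)
gamma_d = 2.71 * 9.81 / 1.66
gamma_d = 16.015 kN/m^3


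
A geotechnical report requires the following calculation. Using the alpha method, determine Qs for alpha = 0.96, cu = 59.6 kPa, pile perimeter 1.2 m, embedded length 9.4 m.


Using Qs = alpha * cu * perimeter * L
Qs = 0.96 * 59.6 * 1.2 * 9.4
Qs = 645.4 kN


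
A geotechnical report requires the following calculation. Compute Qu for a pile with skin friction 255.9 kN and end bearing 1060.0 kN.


Using Qu = Qf + Qb
Qu = 255.9 + 1060.0
Qu = 1315.9 kN


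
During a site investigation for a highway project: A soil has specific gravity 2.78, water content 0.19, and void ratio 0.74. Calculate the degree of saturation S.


Using S = Gs * w / e
S = 2.78 * 0.19 / 0.74
S = 0.7138


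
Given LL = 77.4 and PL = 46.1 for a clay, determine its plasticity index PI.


Using PI = LL - PL
PI = 77.4 - 46.1
PI = 31.3


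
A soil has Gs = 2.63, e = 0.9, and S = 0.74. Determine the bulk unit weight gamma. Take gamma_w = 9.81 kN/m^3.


Using gamma = gamma_w * (Gs + S*e) / (1 + e)
Numerator: Gs + S*e = 2.63 + 0.74*0.9 = 3.296
Denominator: 1 + e = 1 + 0.9 = 1.9
gamma = 9.81 * 3.296 / 1.9
gamma = 17.018 kN/m^3


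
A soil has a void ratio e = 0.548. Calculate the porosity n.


Result: 0.354

Derivation:
Using the relation n = e / (1 + e)
n = 0.548 / (1 + 0.548)
n = 0.548 / 1.548
n = 0.354


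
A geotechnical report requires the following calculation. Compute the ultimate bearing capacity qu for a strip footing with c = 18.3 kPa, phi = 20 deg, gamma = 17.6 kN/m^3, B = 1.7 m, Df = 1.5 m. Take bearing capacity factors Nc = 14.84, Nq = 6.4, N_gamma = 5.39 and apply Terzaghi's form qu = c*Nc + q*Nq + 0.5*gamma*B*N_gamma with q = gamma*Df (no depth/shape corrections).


Compute qu = c*Nc + gamma*Df*Nq + 0.5*gamma*B*N_gamma
Term 1: 18.3 * 14.84 = 271.572
Term 2: 17.6 * 1.5 * 6.4 = 168.96
Term 3: 0.5 * 17.6 * 1.7 * 5.39 = 80.6344
qu = 271.572 + 168.96 + 80.6344
qu = 521.17 kPa


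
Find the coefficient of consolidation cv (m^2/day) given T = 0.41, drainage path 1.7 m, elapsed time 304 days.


Result: 0.0039 m^2/day

Derivation:
Using cv = T * H_dr^2 / t
H_dr^2 = 1.7^2 = 2.89
cv = 0.41 * 2.89 / 304
cv = 0.0039 m^2/day


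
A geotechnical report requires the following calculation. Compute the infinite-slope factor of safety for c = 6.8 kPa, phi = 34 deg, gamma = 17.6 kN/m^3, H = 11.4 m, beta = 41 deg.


Using Fs = c / (gamma*H*sin(beta)*cos(beta)) + tan(phi)/tan(beta)
Cohesion contribution = 6.8 / (17.6*11.4*sin(41)*cos(41))
Cohesion contribution = 0.0684492
Friction contribution = tan(34)/tan(41) = 0.775933
Fs = 0.0684492 + 0.775933
Fs = 0.844


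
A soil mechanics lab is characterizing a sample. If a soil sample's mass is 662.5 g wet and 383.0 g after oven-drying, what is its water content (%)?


Using w = (m_wet - m_dry) / m_dry * 100
m_wet - m_dry = 662.5 - 383.0 = 279.5 g
w = 279.5 / 383.0 * 100
w = 72.98 %


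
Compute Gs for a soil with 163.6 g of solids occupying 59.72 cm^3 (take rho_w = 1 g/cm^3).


Using Gs = m_s / (V_s * rho_w)
Since rho_w = 1 g/cm^3:
Gs = 163.6 / 59.72
Gs = 2.739


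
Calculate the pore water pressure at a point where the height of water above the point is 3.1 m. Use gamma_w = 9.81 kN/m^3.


Result: 30.41 kPa

Derivation:
Using u = gamma_w * h_w
u = 9.81 * 3.1
u = 30.41 kPa


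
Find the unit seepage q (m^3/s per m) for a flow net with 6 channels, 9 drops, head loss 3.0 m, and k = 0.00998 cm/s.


Convert k to m/s for unit consistency with H:
k = 0.00998 cm/s = 0.00998 / 100 m/s = 9.98e-05 m/s
Using q = k * H * Nf / Nd
Nf / Nd = 6 / 9 = 0.6667
q = 9.98e-05 * 3.0 * 0.6667
q = 0.0001996 m^3/s per m


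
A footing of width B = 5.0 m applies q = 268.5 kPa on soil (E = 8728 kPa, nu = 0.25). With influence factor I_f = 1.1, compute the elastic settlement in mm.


Using Se = q * B * (1 - nu^2) * I_f / E
1 - nu^2 = 1 - 0.25^2 = 0.9375
Se = 268.5 * 5.0 * 0.9375 * 1.1 / 8728
Se = 0.158622 m
Convert to mm: Se = 0.158622 * 1000 = 158.622 mm


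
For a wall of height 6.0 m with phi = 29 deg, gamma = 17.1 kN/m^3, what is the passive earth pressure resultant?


Result: 887.1 kN/m

Derivation:
Compute passive earth pressure coefficient:
Kp = tan^2(45 + phi/2) = tan^2(59.5) = 2.88206
Compute passive force:
Pp = 0.5 * Kp * gamma * H^2
Pp = 0.5 * 2.88206 * 17.1 * 6.0^2
Pp = 887.1 kN/m


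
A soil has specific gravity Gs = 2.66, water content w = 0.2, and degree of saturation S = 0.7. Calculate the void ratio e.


Result: 0.76

Derivation:
Using the relation e = Gs * w / S
e = 2.66 * 0.2 / 0.7
e = 0.76


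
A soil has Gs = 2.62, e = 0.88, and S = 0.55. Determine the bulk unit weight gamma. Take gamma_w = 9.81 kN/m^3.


Using gamma = gamma_w * (Gs + S*e) / (1 + e)
Numerator: Gs + S*e = 2.62 + 0.55*0.88 = 3.104
Denominator: 1 + e = 1 + 0.88 = 1.88
gamma = 9.81 * 3.104 / 1.88
gamma = 16.197 kN/m^3


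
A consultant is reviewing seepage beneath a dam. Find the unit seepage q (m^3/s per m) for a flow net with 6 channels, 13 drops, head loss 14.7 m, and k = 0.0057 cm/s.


Convert k to m/s for unit consistency with H:
k = 0.0057 cm/s = 0.0057 / 100 m/s = 5.7e-05 m/s
Using q = k * H * Nf / Nd
Nf / Nd = 6 / 13 = 0.4615
q = 5.7e-05 * 14.7 * 0.4615
q = 0.0003867 m^3/s per m


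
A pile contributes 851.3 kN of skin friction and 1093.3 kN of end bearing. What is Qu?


Result: 1944.6 kN

Derivation:
Using Qu = Qf + Qb
Qu = 851.3 + 1093.3
Qu = 1944.6 kN


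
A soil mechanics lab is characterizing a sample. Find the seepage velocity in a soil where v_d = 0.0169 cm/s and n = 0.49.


Using v_s = v_d / n
v_s = 0.0169 / 0.49
v_s = 0.03449 cm/s


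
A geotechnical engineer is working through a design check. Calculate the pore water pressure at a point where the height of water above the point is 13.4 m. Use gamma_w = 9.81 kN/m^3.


Using u = gamma_w * h_w
u = 9.81 * 13.4
u = 131.45 kPa


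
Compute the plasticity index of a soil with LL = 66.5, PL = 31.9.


Using PI = LL - PL
PI = 66.5 - 31.9
PI = 34.6


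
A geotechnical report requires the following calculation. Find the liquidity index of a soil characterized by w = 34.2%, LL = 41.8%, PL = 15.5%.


Result: 0.711

Derivation:
First compute the plasticity index:
PI = LL - PL = 41.8 - 15.5 = 26.3
Then compute the liquidity index:
LI = (w - PL) / PI
LI = (34.2 - 15.5) / 26.3
LI = 0.711


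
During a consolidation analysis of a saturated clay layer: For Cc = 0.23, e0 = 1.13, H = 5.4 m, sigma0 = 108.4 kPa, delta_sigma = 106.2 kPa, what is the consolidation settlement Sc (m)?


Using Sc = Cc * H / (1 + e0) * log10((sigma0 + delta_sigma) / sigma0)
Stress ratio = (108.4 + 106.2) / 108.4 = 1.9797
log10(1.9797) = 0.2966
Cc * H / (1 + e0) = 0.23 * 5.4 / (1 + 1.13) = 0.583099
Sc = 0.583099 * 0.2966
Sc = 0.1729 m


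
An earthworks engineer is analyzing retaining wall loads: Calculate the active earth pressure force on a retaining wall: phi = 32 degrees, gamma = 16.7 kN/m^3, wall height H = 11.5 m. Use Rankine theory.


Compute active earth pressure coefficient:
Ka = tan^2(45 - phi/2) = tan^2(29.0) = 0.307259
Compute active force:
Pa = 0.5 * Ka * gamma * H^2
Pa = 0.5 * 0.307259 * 16.7 * 11.5^2
Pa = 339.3 kN/m


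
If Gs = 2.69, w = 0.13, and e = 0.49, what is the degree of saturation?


Using S = Gs * w / e
S = 2.69 * 0.13 / 0.49
S = 0.7137


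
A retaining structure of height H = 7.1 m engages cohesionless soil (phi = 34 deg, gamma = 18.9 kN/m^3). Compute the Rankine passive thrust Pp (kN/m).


Result: 1685.0 kN/m

Derivation:
Compute passive earth pressure coefficient:
Kp = tan^2(45 + phi/2) = tan^2(62.0) = 3.537132
Compute passive force:
Pp = 0.5 * Kp * gamma * H^2
Pp = 0.5 * 3.537132 * 18.9 * 7.1^2
Pp = 1685.0 kN/m


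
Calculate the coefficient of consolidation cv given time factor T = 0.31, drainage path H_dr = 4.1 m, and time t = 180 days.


Using cv = T * H_dr^2 / t
H_dr^2 = 4.1^2 = 16.81
cv = 0.31 * 16.81 / 180
cv = 0.02895 m^2/day


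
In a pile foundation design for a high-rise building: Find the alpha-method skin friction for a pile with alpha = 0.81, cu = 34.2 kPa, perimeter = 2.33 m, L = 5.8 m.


Result: 374.36 kN

Derivation:
Using Qs = alpha * cu * perimeter * L
Qs = 0.81 * 34.2 * 2.33 * 5.8
Qs = 374.36 kN


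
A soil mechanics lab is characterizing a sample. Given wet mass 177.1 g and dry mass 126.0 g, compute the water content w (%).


Using w = (m_wet - m_dry) / m_dry * 100
m_wet - m_dry = 177.1 - 126.0 = 51.1 g
w = 51.1 / 126.0 * 100
w = 40.56 %


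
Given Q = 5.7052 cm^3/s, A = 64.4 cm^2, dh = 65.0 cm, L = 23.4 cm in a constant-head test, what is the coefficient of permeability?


Compute hydraulic gradient:
i = dh / L = 65.0 / 23.4 = 2.77778
Then apply Darcy's law:
k = Q / (A * i)
k = 5.7052 / (64.4 * 2.77778)
k = 5.7052 / 178.889
k = 0.031892 cm/s


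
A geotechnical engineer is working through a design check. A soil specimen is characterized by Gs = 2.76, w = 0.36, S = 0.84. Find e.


Using the relation e = Gs * w / S
e = 2.76 * 0.36 / 0.84
e = 1.1829


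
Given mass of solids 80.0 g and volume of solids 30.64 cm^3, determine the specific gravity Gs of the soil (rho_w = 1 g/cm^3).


Using Gs = m_s / (V_s * rho_w)
Since rho_w = 1 g/cm^3:
Gs = 80.0 / 30.64
Gs = 2.611


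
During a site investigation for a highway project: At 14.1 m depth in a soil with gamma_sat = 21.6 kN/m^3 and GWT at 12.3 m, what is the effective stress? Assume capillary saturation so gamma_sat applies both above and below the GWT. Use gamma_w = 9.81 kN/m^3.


Total stress = gamma_sat * depth
sigma = 21.6 * 14.1 = 304.56 kPa
Pore water pressure u = gamma_w * (depth - d_wt)
u = 9.81 * (14.1 - 12.3) = 17.658 kPa
Effective stress = sigma - u
sigma' = 304.56 - 17.658 = 286.9 kPa


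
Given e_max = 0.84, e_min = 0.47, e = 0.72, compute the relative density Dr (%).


Result: 32.43 %

Derivation:
Using Dr = (e_max - e) / (e_max - e_min) * 100
e_max - e = 0.84 - 0.72 = 0.12
e_max - e_min = 0.84 - 0.47 = 0.37
Dr = 0.12 / 0.37 * 100
Dr = 32.43 %


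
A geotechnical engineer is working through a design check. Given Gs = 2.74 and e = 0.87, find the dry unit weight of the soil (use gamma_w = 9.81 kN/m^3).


Using gamma_d = Gs * gamma_w / (1 + e)
gamma_d = 2.74 * 9.81 / (1 + 0.87)
gamma_d = 2.74 * 9.81 / 1.87
gamma_d = 14.374 kN/m^3


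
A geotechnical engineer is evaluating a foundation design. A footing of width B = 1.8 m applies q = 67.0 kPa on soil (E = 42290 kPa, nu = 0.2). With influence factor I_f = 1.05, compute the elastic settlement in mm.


Using Se = q * B * (1 - nu^2) * I_f / E
1 - nu^2 = 1 - 0.2^2 = 0.96
Se = 67.0 * 1.8 * 0.96 * 1.05 / 42290
Se = 0.002875 m
Convert to mm: Se = 0.002875 * 1000 = 2.875 mm


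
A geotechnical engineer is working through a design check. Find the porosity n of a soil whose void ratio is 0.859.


Using the relation n = e / (1 + e)
n = 0.859 / (1 + 0.859)
n = 0.859 / 1.859
n = 0.4621


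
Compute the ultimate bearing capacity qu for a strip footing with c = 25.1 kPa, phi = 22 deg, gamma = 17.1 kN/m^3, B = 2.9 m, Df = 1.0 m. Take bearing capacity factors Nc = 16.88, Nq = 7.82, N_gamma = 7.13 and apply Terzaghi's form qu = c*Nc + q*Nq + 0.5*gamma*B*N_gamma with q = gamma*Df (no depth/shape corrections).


Compute qu = c*Nc + gamma*Df*Nq + 0.5*gamma*B*N_gamma
Term 1: 25.1 * 16.88 = 423.688
Term 2: 17.1 * 1.0 * 7.82 = 133.722
Term 3: 0.5 * 17.1 * 2.9 * 7.13 = 176.78835
qu = 423.688 + 133.722 + 176.78835
qu = 734.2 kPa


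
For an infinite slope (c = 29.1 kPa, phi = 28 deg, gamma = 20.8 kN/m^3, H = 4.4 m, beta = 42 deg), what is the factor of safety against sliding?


Result: 1.23

Derivation:
Using Fs = c / (gamma*H*sin(beta)*cos(beta)) + tan(phi)/tan(beta)
Cohesion contribution = 29.1 / (20.8*4.4*sin(42)*cos(42))
Cohesion contribution = 0.639429
Friction contribution = tan(28)/tan(42) = 0.590523
Fs = 0.639429 + 0.590523
Fs = 1.23


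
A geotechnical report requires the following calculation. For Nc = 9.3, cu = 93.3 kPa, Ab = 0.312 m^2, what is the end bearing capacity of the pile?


Using Qb = Nc * cu * Ab
Qb = 9.3 * 93.3 * 0.312
Qb = 270.72 kN


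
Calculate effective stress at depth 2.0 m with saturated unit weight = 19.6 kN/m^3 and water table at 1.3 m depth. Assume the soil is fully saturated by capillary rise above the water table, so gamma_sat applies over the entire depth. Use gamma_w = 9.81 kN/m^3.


Total stress = gamma_sat * depth
sigma = 19.6 * 2.0 = 39.2 kPa
Pore water pressure u = gamma_w * (depth - d_wt)
u = 9.81 * (2.0 - 1.3) = 6.867 kPa
Effective stress = sigma - u
sigma' = 39.2 - 6.867 = 32.33 kPa


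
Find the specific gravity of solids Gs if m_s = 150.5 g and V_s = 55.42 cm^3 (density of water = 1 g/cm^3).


Using Gs = m_s / (V_s * rho_w)
Since rho_w = 1 g/cm^3:
Gs = 150.5 / 55.42
Gs = 2.716


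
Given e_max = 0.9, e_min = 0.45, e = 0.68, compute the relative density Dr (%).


Result: 48.89 %

Derivation:
Using Dr = (e_max - e) / (e_max - e_min) * 100
e_max - e = 0.9 - 0.68 = 0.22
e_max - e_min = 0.9 - 0.45 = 0.45
Dr = 0.22 / 0.45 * 100
Dr = 48.89 %


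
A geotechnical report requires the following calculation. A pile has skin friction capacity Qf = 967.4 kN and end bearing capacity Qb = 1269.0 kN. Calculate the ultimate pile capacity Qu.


Using Qu = Qf + Qb
Qu = 967.4 + 1269.0
Qu = 2236.4 kN


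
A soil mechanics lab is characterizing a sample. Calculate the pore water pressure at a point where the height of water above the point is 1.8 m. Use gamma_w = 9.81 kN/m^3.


Using u = gamma_w * h_w
u = 9.81 * 1.8
u = 17.66 kPa


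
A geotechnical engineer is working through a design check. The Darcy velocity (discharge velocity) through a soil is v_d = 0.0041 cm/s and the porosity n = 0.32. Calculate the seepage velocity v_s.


Result: 0.01281 cm/s

Derivation:
Using v_s = v_d / n
v_s = 0.0041 / 0.32
v_s = 0.01281 cm/s


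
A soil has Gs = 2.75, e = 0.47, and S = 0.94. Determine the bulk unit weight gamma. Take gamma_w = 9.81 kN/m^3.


Result: 21.3 kN/m^3

Derivation:
Using gamma = gamma_w * (Gs + S*e) / (1 + e)
Numerator: Gs + S*e = 2.75 + 0.94*0.47 = 3.1918
Denominator: 1 + e = 1 + 0.47 = 1.47
gamma = 9.81 * 3.1918 / 1.47
gamma = 21.3 kN/m^3


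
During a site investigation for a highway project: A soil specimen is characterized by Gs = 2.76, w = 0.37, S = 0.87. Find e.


Using the relation e = Gs * w / S
e = 2.76 * 0.37 / 0.87
e = 1.1738


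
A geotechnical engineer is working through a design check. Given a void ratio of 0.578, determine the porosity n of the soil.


Result: 0.3663

Derivation:
Using the relation n = e / (1 + e)
n = 0.578 / (1 + 0.578)
n = 0.578 / 1.578
n = 0.3663


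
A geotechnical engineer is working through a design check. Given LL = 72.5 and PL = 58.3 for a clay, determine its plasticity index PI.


Result: 14.2

Derivation:
Using PI = LL - PL
PI = 72.5 - 58.3
PI = 14.2


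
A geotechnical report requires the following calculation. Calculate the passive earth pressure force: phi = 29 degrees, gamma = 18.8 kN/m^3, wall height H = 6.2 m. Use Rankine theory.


Compute passive earth pressure coefficient:
Kp = tan^2(45 + phi/2) = tan^2(59.5) = 2.88206
Compute passive force:
Pp = 0.5 * Kp * gamma * H^2
Pp = 0.5 * 2.88206 * 18.8 * 6.2^2
Pp = 1041.39 kN/m


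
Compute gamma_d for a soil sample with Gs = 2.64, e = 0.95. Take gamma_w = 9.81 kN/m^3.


Using gamma_d = Gs * gamma_w / (1 + e)
gamma_d = 2.64 * 9.81 / (1 + 0.95)
gamma_d = 2.64 * 9.81 / 1.95
gamma_d = 13.281 kN/m^3


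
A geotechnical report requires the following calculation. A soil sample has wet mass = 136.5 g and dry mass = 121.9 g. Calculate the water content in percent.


Result: 11.98 %

Derivation:
Using w = (m_wet - m_dry) / m_dry * 100
m_wet - m_dry = 136.5 - 121.9 = 14.6 g
w = 14.6 / 121.9 * 100
w = 11.98 %


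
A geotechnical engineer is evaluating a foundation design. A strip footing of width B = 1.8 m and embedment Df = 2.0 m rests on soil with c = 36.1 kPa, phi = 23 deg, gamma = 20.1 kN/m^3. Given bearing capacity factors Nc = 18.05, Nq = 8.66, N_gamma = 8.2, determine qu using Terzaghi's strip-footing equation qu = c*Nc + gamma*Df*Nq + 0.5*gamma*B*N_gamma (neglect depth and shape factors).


Result: 1148.08 kPa

Derivation:
Compute qu = c*Nc + gamma*Df*Nq + 0.5*gamma*B*N_gamma
Term 1: 36.1 * 18.05 = 651.605
Term 2: 20.1 * 2.0 * 8.66 = 348.132
Term 3: 0.5 * 20.1 * 1.8 * 8.2 = 148.338
qu = 651.605 + 348.132 + 148.338
qu = 1148.08 kPa
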